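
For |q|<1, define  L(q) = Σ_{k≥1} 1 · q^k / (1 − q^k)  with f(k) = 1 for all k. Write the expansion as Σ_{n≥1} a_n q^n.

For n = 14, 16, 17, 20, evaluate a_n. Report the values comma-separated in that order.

4, 5, 2, 6

[q^14] f(1)=1,f(2)=1,f(7)=1,f(14)=1 ⇒ 4
n=16: 1·16 2·8 4·4 8·2 16·1  f→[1+1+1+1+1]=5
d|17:{1,17}  Σf=1+1=2
n=20: 1·20 2·10 4·5 5·4 10·2 20·1  f→[1+1+1+1+1+1]=6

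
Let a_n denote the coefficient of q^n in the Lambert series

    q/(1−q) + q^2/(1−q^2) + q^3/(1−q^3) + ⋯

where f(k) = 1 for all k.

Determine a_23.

q^23  k|23↦f(k): 23:1 1:1  a_23=2

a_23 = 2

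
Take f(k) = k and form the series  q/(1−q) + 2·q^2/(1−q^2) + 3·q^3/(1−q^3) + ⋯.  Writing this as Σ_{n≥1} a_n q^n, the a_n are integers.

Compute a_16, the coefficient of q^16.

a_16 = 31

n=16: 1·16 2·8 4·4 8·2 16·1  f→[1+2+4+8+16]=31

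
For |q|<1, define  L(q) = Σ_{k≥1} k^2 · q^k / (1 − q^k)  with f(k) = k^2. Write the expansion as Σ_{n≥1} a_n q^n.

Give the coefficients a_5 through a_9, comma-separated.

26, 50, 50, 85, 91

[q^5] f(1)=1,f(5)=25 ⇒ 26
d|6:{6,3,2,1}  Σf=36+9+4+1=50
q^7  k|7↦f(k): 1:1 7:49  a_7=50
d|8:{8,4,2,1}  Σf=64+16+4+1=85
q^9  k|9↦f(k): 1:1 3:9 9:81  a_9=91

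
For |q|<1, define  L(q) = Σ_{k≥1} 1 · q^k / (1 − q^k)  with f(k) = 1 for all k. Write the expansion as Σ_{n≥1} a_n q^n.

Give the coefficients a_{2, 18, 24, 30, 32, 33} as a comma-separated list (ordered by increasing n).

2, 6, 8, 8, 6, 4

q^2  k|2↦f(k): 2:1 1:1  a_2=2
q^18  k|18↦f(k): 18:1 9:1 6:1 3:1 2:1 1:1  a_18=6
n=24: 1·24 2·12 3·8 4·6 6·4 8·3 12·2 24·1  f→[1+1+1+1+1+1+1+1]=8
n=30: 30·1 15·2 10·3 6·5 5·6 3·10 2·15 1·30  f→[1+1+1+1+1+1+1+1]=8
[q^32] f(1)=1,f(2)=1,f(4)=1,f(8)=1,f(16)=1,f(32)=1 ⇒ 6
d|33:{1,3,11,33}  Σf=1+1+1+1=4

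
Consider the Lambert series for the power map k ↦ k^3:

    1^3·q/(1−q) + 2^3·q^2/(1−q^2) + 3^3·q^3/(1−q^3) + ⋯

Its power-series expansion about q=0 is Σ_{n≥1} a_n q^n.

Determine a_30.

a_30 = 31752

q^30  k|30↦f(k): 1:1 2:8 3:27 5:125 6:216 10:1000 15:3375 30:27000  a_30=31752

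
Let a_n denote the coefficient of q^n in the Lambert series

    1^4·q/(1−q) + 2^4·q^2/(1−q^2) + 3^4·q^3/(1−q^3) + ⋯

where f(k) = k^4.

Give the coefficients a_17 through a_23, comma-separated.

83522, 112931, 130322, 170898, 196964, 248914, 279842

q^17  k|17↦f(k): 17:83521 1:1  a_17=83522
[q^18] f(18)=104976,f(9)=6561,f(6)=1296,f(3)=81,f(2)=16,f(1)=1 ⇒ 112931
q^19  k|19↦f(k): 19:130321 1:1  a_19=130322
d|20:{1,2,4,5,10,20}  Σf=1+16+256+625+10000+160000=170898
d|21:{21,7,3,1}  Σf=194481+2401+81+1=196964
n=22: 22·1 11·2 2·11 1·22  f→[234256+14641+16+1]=248914
d|23:{1,23}  Σf=1+279841=279842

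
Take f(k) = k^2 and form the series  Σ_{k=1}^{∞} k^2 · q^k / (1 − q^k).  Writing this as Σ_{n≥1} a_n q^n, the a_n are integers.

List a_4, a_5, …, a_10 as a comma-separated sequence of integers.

[q^4] f(4)=16,f(2)=4,f(1)=1 ⇒ 21
q^5  k|5↦f(k): 5:25 1:1  a_5=26
n=6: 6·1 3·2 2·3 1·6  f→[36+9+4+1]=50
n=7: 1·7 7·1  f→[1+49]=50
d|8:{1,2,4,8}  Σf=1+4+16+64=85
n=9: 9·1 3·3 1·9  f→[81+9+1]=91
n=10: 10·1 5·2 2·5 1·10  f→[100+25+4+1]=130

21, 26, 50, 50, 85, 91, 130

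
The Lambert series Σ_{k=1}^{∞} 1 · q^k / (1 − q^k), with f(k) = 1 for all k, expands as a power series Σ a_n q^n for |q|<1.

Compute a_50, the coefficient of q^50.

d|50:{1,2,5,10,25,50}  Σf=1+1+1+1+1+1=6

a_50 = 6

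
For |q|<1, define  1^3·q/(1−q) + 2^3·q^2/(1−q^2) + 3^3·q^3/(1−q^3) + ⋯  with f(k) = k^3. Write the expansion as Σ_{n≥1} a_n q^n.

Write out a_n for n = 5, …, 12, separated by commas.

d|5:{1,5}  Σf=1+125=126
[q^6] f(1)=1,f(2)=8,f(3)=27,f(6)=216 ⇒ 252
[q^7] f(7)=343,f(1)=1 ⇒ 344
q^8  k|8↦f(k): 8:512 4:64 2:8 1:1  a_8=585
q^9  k|9↦f(k): 9:729 3:27 1:1  a_9=757
d|10:{1,2,5,10}  Σf=1+8+125+1000=1134
q^11  k|11↦f(k): 1:1 11:1331  a_11=1332
[q^12] f(1)=1,f(2)=8,f(3)=27,f(4)=64,f(6)=216,f(12)=1728 ⇒ 2044

126, 252, 344, 585, 757, 1134, 1332, 2044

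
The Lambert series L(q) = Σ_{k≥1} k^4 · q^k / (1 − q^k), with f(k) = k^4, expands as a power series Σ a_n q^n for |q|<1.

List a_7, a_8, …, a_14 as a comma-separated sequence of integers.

[q^7] f(1)=1,f(7)=2401 ⇒ 2402
[q^8] f(1)=1,f(2)=16,f(4)=256,f(8)=4096 ⇒ 4369
n=9: 1·9 3·3 9·1  f→[1+81+6561]=6643
q^10  k|10↦f(k): 1:1 2:16 5:625 10:10000  a_10=10642
[q^11] f(1)=1,f(11)=14641 ⇒ 14642
q^12  k|12↦f(k): 12:20736 6:1296 4:256 3:81 2:16 1:1  a_12=22386
q^13  k|13↦f(k): 13:28561 1:1  a_13=28562
[q^14] f(1)=1,f(2)=16,f(7)=2401,f(14)=38416 ⇒ 40834

2402, 4369, 6643, 10642, 14642, 22386, 28562, 40834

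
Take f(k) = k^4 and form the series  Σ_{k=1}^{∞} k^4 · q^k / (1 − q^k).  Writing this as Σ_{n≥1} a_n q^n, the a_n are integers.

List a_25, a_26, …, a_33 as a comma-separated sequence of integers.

d|25:{1,5,25}  Σf=1+625+390625=391251
d|26:{26,13,2,1}  Σf=456976+28561+16+1=485554
[q^27] f(27)=531441,f(9)=6561,f(3)=81,f(1)=1 ⇒ 538084
d|28:{1,2,4,7,14,28}  Σf=1+16+256+2401+38416+614656=655746
q^29  k|29↦f(k): 29:707281 1:1  a_29=707282
[q^30] f(30)=810000,f(15)=50625,f(10)=10000,f(6)=1296,f(5)=625,f(3)=81,f(2)=16,f(1)=1 ⇒ 872644
d|31:{1,31}  Σf=1+923521=923522
n=32: 1·32 2·16 4·8 8·4 16·2 32·1  f→[1+16+256+4096+65536+1048576]=1118481
n=33: 33·1 11·3 3·11 1·33  f→[1185921+14641+81+1]=1200644

391251, 485554, 538084, 655746, 707282, 872644, 923522, 1118481, 1200644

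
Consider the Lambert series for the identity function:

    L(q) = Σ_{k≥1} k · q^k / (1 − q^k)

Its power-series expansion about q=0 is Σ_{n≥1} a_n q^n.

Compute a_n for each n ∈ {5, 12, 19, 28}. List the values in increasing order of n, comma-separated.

q^5  k|5↦f(k): 1:1 5:5  a_5=6
q^12  k|12↦f(k): 12:12 6:6 4:4 3:3 2:2 1:1  a_12=28
n=19: 1·19 19·1  f→[1+19]=20
n=28: 28·1 14·2 7·4 4·7 2·14 1·28  f→[28+14+7+4+2+1]=56

6, 28, 20, 56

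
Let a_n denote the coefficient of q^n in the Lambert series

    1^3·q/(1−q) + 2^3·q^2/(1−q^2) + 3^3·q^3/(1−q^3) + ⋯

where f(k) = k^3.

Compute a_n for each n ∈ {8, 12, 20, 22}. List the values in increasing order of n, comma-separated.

q^8  k|8↦f(k): 1:1 2:8 4:64 8:512  a_8=585
q^12  k|12↦f(k): 12:1728 6:216 4:64 3:27 2:8 1:1  a_12=2044
d|20:{20,10,5,4,2,1}  Σf=8000+1000+125+64+8+1=9198
d|22:{22,11,2,1}  Σf=10648+1331+8+1=11988

585, 2044, 9198, 11988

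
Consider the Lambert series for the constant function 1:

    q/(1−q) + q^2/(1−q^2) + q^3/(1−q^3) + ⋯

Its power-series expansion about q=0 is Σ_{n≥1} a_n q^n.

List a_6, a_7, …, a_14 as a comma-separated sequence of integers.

4, 2, 4, 3, 4, 2, 6, 2, 4

d|6:{6,3,2,1}  Σf=1+1+1+1=4
q^7  k|7↦f(k): 1:1 7:1  a_7=2
d|8:{1,2,4,8}  Σf=1+1+1+1=4
[q^9] f(9)=1,f(3)=1,f(1)=1 ⇒ 3
d|10:{10,5,2,1}  Σf=1+1+1+1=4
q^11  k|11↦f(k): 1:1 11:1  a_11=2
n=12: 12·1 6·2 4·3 3·4 2·6 1·12  f→[1+1+1+1+1+1]=6
q^13  k|13↦f(k): 1:1 13:1  a_13=2
q^14  k|14↦f(k): 1:1 2:1 7:1 14:1  a_14=4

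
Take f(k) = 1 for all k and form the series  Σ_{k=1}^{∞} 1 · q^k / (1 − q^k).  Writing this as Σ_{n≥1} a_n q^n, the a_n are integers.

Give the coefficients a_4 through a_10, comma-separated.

n=4: 1·4 2·2 4·1  f→[1+1+1]=3
q^5  k|5↦f(k): 1:1 5:1  a_5=2
n=6: 1·6 2·3 3·2 6·1  f→[1+1+1+1]=4
d|7:{1,7}  Σf=1+1=2
d|8:{8,4,2,1}  Σf=1+1+1+1=4
q^9  k|9↦f(k): 1:1 3:1 9:1  a_9=3
[q^10] f(10)=1,f(5)=1,f(2)=1,f(1)=1 ⇒ 4

3, 2, 4, 2, 4, 3, 4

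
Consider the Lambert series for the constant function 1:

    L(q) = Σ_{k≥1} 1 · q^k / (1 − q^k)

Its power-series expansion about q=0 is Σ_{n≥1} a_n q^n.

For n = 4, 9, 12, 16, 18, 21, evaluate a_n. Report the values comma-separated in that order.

3, 3, 6, 5, 6, 4

d|4:{1,2,4}  Σf=1+1+1=3
n=9: 9·1 3·3 1·9  f→[1+1+1]=3
q^12  k|12↦f(k): 12:1 6:1 4:1 3:1 2:1 1:1  a_12=6
d|16:{1,2,4,8,16}  Σf=1+1+1+1+1=5
d|18:{1,2,3,6,9,18}  Σf=1+1+1+1+1+1=6
q^21  k|21↦f(k): 21:1 7:1 3:1 1:1  a_21=4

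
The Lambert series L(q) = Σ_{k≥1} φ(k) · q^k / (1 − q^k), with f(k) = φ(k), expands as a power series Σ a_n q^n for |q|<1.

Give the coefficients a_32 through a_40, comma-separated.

d|32:{32,16,8,4,2,1}  Σφ=16+8+4+2+1+1=32
n=33: 1·33 3·11 11·3 33·1  φ→[1+2+10+20]=33
q^34  k|34↦φ(k): 1:1 2:1 17:16 34:16  a_34=34
n=35: 35·1 7·5 5·7 1·35  φ→[24+6+4+1]=35
q^36  k|36↦φ(k): 36:12 18:6 12:4 9:6 6:2 4:2 3:2 2:1 1:1  a_36=36
n=37: 1·37 37·1  φ→[1+36]=37
d|38:{38,19,2,1}  Σφ=18+18+1+1=38
d|39:{1,3,13,39}  Σφ=1+2+12+24=39
[q^40] φ(40)=16,φ(20)=8,φ(10)=4,φ(8)=4,φ(5)=4,φ(4)=2,φ(2)=1,φ(1)=1 ⇒ 40

32, 33, 34, 35, 36, 37, 38, 39, 40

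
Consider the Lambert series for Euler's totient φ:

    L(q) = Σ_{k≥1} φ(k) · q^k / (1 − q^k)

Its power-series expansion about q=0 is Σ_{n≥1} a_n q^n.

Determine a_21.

[q^21] φ(1)=1,φ(3)=2,φ(7)=6,φ(21)=12 ⇒ 21

a_21 = 21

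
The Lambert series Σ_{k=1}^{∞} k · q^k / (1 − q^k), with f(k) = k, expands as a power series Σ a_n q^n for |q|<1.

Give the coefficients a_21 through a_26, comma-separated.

32, 36, 24, 60, 31, 42

n=21: 1·21 3·7 7·3 21·1  f→[1+3+7+21]=32
d|22:{22,11,2,1}  Σf=22+11+2+1=36
n=23: 1·23 23·1  f→[1+23]=24
[q^24] f(24)=24,f(12)=12,f(8)=8,f(6)=6,f(4)=4,f(3)=3,f(2)=2,f(1)=1 ⇒ 60
n=25: 25·1 5·5 1·25  f→[25+5+1]=31
[q^26] f(26)=26,f(13)=13,f(2)=2,f(1)=1 ⇒ 42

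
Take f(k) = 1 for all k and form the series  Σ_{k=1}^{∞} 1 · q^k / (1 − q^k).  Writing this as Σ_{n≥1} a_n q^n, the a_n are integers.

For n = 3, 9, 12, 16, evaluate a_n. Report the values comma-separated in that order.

2, 3, 6, 5

n=3: 3·1 1·3  f→[1+1]=2
[q^9] f(1)=1,f(3)=1,f(9)=1 ⇒ 3
[q^12] f(1)=1,f(2)=1,f(3)=1,f(4)=1,f(6)=1,f(12)=1 ⇒ 6
d|16:{16,8,4,2,1}  Σf=1+1+1+1+1=5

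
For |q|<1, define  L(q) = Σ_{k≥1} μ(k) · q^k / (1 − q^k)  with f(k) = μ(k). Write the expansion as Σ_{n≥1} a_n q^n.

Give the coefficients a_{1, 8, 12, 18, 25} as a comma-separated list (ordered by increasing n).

1, 0, 0, 0, 0

d|1:{1}  Σμ=1=1
[q^8] μ(8)=0,μ(4)=0,μ(2)=-1,μ(1)=1 ⇒ 0
d|12:{12,6,4,3,2,1}  Σμ=0+1+0+(-1)+(-1)+1=0
n=18: 1·18 2·9 3·6 6·3 9·2 18·1  μ→[1+(-1)+(-1)+1+0+0]=0
n=25: 25·1 5·5 1·25  μ→[0+(-1)+1]=0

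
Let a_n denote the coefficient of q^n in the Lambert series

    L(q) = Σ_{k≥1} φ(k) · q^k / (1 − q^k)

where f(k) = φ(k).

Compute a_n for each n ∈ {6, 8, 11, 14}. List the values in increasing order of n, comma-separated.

q^6  k|6↦φ(k): 6:2 3:2 2:1 1:1  a_6=6
q^8  k|8↦φ(k): 8:4 4:2 2:1 1:1  a_8=8
d|11:{1,11}  Σφ=1+10=11
q^14  k|14↦φ(k): 1:1 2:1 7:6 14:6  a_14=14

6, 8, 11, 14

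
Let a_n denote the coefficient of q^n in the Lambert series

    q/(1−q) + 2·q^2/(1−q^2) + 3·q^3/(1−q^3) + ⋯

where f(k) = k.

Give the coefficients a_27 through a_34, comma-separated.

40, 56, 30, 72, 32, 63, 48, 54

q^27  k|27↦f(k): 1:1 3:3 9:9 27:27  a_27=40
d|28:{28,14,7,4,2,1}  Σf=28+14+7+4+2+1=56
d|29:{29,1}  Σf=29+1=30
n=30: 1·30 2·15 3·10 5·6 6·5 10·3 15·2 30·1  f→[1+2+3+5+6+10+15+30]=72
[q^31] f(1)=1,f(31)=31 ⇒ 32
[q^32] f(1)=1,f(2)=2,f(4)=4,f(8)=8,f(16)=16,f(32)=32 ⇒ 63
q^33  k|33↦f(k): 33:33 11:11 3:3 1:1  a_33=48
d|34:{34,17,2,1}  Σf=34+17+2+1=54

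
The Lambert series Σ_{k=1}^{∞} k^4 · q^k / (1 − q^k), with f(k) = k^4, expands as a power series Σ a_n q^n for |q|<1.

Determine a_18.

a_18 = 112931

n=18: 1·18 2·9 3·6 6·3 9·2 18·1  f→[1+16+81+1296+6561+104976]=112931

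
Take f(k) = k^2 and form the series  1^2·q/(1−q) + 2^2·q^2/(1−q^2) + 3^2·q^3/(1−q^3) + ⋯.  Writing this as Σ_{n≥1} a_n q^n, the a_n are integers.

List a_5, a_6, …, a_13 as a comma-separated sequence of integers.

[q^5] f(5)=25,f(1)=1 ⇒ 26
n=6: 1·6 2·3 3·2 6·1  f→[1+4+9+36]=50
n=7: 1·7 7·1  f→[1+49]=50
q^8  k|8↦f(k): 1:1 2:4 4:16 8:64  a_8=85
[q^9] f(1)=1,f(3)=9,f(9)=81 ⇒ 91
q^10  k|10↦f(k): 10:100 5:25 2:4 1:1  a_10=130
n=11: 11·1 1·11  f→[121+1]=122
d|12:{12,6,4,3,2,1}  Σf=144+36+16+9+4+1=210
q^13  k|13↦f(k): 1:1 13:169  a_13=170

26, 50, 50, 85, 91, 130, 122, 210, 170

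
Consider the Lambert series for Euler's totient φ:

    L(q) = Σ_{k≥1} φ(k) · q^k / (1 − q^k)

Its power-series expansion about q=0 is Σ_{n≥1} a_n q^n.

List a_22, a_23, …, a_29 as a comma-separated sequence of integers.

n=22: 1·22 2·11 11·2 22·1  φ→[1+1+10+10]=22
[q^23] φ(23)=22,φ(1)=1 ⇒ 23
d|24:{24,12,8,6,4,3,2,1}  Σφ=8+4+4+2+2+2+1+1=24
q^25  k|25↦φ(k): 25:20 5:4 1:1  a_25=25
[q^26] φ(1)=1,φ(2)=1,φ(13)=12,φ(26)=12 ⇒ 26
q^27  k|27↦φ(k): 1:1 3:2 9:6 27:18  a_27=27
n=28: 28·1 14·2 7·4 4·7 2·14 1·28  φ→[12+6+6+2+1+1]=28
[q^29] φ(29)=28,φ(1)=1 ⇒ 29

22, 23, 24, 25, 26, 27, 28, 29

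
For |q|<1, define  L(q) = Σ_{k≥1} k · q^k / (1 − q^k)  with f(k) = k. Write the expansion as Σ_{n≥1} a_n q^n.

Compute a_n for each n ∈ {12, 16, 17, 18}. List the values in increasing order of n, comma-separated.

28, 31, 18, 39

q^12  k|12↦f(k): 1:1 2:2 3:3 4:4 6:6 12:12  a_12=28
d|16:{16,8,4,2,1}  Σf=16+8+4+2+1=31
d|17:{17,1}  Σf=17+1=18
q^18  k|18↦f(k): 1:1 2:2 3:3 6:6 9:9 18:18  a_18=39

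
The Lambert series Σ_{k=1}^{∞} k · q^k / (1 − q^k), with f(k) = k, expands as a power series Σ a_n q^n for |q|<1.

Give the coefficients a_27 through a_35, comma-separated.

40, 56, 30, 72, 32, 63, 48, 54, 48

q^27  k|27↦f(k): 27:27 9:9 3:3 1:1  a_27=40
q^28  k|28↦f(k): 28:28 14:14 7:7 4:4 2:2 1:1  a_28=56
q^29  k|29↦f(k): 1:1 29:29  a_29=30
n=30: 30·1 15·2 10·3 6·5 5·6 3·10 2·15 1·30  f→[30+15+10+6+5+3+2+1]=72
[q^31] f(31)=31,f(1)=1 ⇒ 32
d|32:{32,16,8,4,2,1}  Σf=32+16+8+4+2+1=63
d|33:{33,11,3,1}  Σf=33+11+3+1=48
[q^34] f(1)=1,f(2)=2,f(17)=17,f(34)=34 ⇒ 54
d|35:{35,7,5,1}  Σf=35+7+5+1=48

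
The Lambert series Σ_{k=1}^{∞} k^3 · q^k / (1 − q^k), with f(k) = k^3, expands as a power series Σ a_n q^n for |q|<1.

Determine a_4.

q^4  k|4↦f(k): 1:1 2:8 4:64  a_4=73

a_4 = 73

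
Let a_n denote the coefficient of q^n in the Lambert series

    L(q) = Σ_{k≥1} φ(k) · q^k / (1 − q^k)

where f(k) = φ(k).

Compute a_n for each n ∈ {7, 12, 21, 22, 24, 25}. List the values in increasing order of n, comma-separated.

d|7:{7,1}  Σφ=6+1=7
q^12  k|12↦φ(k): 1:1 2:1 3:2 4:2 6:2 12:4  a_12=12
n=21: 21·1 7·3 3·7 1·21  φ→[12+6+2+1]=21
[q^22] φ(22)=10,φ(11)=10,φ(2)=1,φ(1)=1 ⇒ 22
n=24: 24·1 12·2 8·3 6·4 4·6 3·8 2·12 1·24  φ→[8+4+4+2+2+2+1+1]=24
n=25: 1·25 5·5 25·1  φ→[1+4+20]=25

7, 12, 21, 22, 24, 25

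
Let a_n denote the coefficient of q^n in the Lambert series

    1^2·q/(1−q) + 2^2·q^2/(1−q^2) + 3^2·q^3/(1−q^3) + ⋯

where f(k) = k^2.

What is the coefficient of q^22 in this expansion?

a_22 = 610

n=22: 1·22 2·11 11·2 22·1  f→[1+4+121+484]=610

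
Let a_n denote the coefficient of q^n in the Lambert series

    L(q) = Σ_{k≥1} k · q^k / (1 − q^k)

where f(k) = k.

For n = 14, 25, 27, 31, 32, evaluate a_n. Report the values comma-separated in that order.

[q^14] f(14)=14,f(7)=7,f(2)=2,f(1)=1 ⇒ 24
n=25: 1·25 5·5 25·1  f→[1+5+25]=31
q^27  k|27↦f(k): 27:27 9:9 3:3 1:1  a_27=40
[q^31] f(1)=1,f(31)=31 ⇒ 32
d|32:{32,16,8,4,2,1}  Σf=32+16+8+4+2+1=63

24, 31, 40, 32, 63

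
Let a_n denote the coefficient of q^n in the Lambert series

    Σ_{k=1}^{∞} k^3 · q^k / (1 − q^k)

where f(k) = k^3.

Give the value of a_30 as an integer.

n=30: 30·1 15·2 10·3 6·5 5·6 3·10 2·15 1·30  f→[27000+3375+1000+216+125+27+8+1]=31752

a_30 = 31752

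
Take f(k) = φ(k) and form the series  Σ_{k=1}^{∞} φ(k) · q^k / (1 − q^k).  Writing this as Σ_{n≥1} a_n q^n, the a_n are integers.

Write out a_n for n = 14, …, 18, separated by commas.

n=14: 14·1 7·2 2·7 1·14  φ→[6+6+1+1]=14
[q^15] φ(15)=8,φ(5)=4,φ(3)=2,φ(1)=1 ⇒ 15
d|16:{1,2,4,8,16}  Σφ=1+1+2+4+8=16
d|17:{1,17}  Σφ=1+16=17
[q^18] φ(18)=6,φ(9)=6,φ(6)=2,φ(3)=2,φ(2)=1,φ(1)=1 ⇒ 18

14, 15, 16, 17, 18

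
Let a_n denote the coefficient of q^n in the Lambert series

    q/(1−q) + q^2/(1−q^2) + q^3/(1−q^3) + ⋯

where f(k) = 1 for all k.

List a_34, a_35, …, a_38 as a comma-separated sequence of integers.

[q^34] f(1)=1,f(2)=1,f(17)=1,f(34)=1 ⇒ 4
[q^35] f(35)=1,f(7)=1,f(5)=1,f(1)=1 ⇒ 4
d|36:{36,18,12,9,6,4,3,2,1}  Σf=1+1+1+1+1+1+1+1+1=9
[q^37] f(37)=1,f(1)=1 ⇒ 2
q^38  k|38↦f(k): 1:1 2:1 19:1 38:1  a_38=4

4, 4, 9, 2, 4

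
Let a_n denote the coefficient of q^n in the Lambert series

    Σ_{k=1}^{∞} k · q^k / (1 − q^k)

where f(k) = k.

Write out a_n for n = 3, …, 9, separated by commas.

4, 7, 6, 12, 8, 15, 13

q^3  k|3↦f(k): 1:1 3:3  a_3=4
d|4:{4,2,1}  Σf=4+2+1=7
q^5  k|5↦f(k): 1:1 5:5  a_5=6
[q^6] f(1)=1,f(2)=2,f(3)=3,f(6)=6 ⇒ 12
q^7  k|7↦f(k): 1:1 7:7  a_7=8
n=8: 8·1 4·2 2·4 1·8  f→[8+4+2+1]=15
q^9  k|9↦f(k): 9:9 3:3 1:1  a_9=13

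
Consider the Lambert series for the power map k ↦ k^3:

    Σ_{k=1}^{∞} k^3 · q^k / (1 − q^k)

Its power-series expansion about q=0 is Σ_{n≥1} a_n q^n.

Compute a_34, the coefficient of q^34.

n=34: 1·34 2·17 17·2 34·1  f→[1+8+4913+39304]=44226

a_34 = 44226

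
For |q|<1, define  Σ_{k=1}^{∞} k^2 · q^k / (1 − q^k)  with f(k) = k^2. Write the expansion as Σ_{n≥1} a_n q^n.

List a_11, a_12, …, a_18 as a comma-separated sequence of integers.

122, 210, 170, 250, 260, 341, 290, 455

q^11  k|11↦f(k): 11:121 1:1  a_11=122
q^12  k|12↦f(k): 1:1 2:4 3:9 4:16 6:36 12:144  a_12=210
[q^13] f(1)=1,f(13)=169 ⇒ 170
[q^14] f(14)=196,f(7)=49,f(2)=4,f(1)=1 ⇒ 250
[q^15] f(1)=1,f(3)=9,f(5)=25,f(15)=225 ⇒ 260
d|16:{16,8,4,2,1}  Σf=256+64+16+4+1=341
n=17: 17·1 1·17  f→[289+1]=290
[q^18] f(1)=1,f(2)=4,f(3)=9,f(6)=36,f(9)=81,f(18)=324 ⇒ 455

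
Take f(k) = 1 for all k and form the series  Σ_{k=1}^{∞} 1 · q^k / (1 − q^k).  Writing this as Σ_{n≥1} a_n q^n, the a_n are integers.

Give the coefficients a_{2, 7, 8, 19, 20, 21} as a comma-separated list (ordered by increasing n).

q^2  k|2↦f(k): 1:1 2:1  a_2=2
q^7  k|7↦f(k): 7:1 1:1  a_7=2
[q^8] f(1)=1,f(2)=1,f(4)=1,f(8)=1 ⇒ 4
q^19  k|19↦f(k): 19:1 1:1  a_19=2
d|20:{1,2,4,5,10,20}  Σf=1+1+1+1+1+1=6
q^21  k|21↦f(k): 21:1 7:1 3:1 1:1  a_21=4

2, 2, 4, 2, 6, 4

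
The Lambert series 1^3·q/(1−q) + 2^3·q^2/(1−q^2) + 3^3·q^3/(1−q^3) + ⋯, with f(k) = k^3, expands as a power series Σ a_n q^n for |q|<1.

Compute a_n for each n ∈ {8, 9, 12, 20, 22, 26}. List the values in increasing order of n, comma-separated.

585, 757, 2044, 9198, 11988, 19782

n=8: 8·1 4·2 2·4 1·8  f→[512+64+8+1]=585
n=9: 9·1 3·3 1·9  f→[729+27+1]=757
d|12:{12,6,4,3,2,1}  Σf=1728+216+64+27+8+1=2044
q^20  k|20↦f(k): 20:8000 10:1000 5:125 4:64 2:8 1:1  a_20=9198
q^22  k|22↦f(k): 1:1 2:8 11:1331 22:10648  a_22=11988
[q^26] f(1)=1,f(2)=8,f(13)=2197,f(26)=17576 ⇒ 19782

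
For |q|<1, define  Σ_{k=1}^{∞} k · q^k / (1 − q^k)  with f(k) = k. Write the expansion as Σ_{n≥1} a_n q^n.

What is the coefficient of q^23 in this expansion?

a_23 = 24

n=23: 23·1 1·23  f→[23+1]=24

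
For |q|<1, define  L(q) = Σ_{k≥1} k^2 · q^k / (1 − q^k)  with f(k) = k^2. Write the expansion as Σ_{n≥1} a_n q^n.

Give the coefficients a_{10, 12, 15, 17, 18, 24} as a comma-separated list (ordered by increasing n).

q^10  k|10↦f(k): 1:1 2:4 5:25 10:100  a_10=130
d|12:{12,6,4,3,2,1}  Σf=144+36+16+9+4+1=210
d|15:{1,3,5,15}  Σf=1+9+25+225=260
d|17:{17,1}  Σf=289+1=290
q^18  k|18↦f(k): 1:1 2:4 3:9 6:36 9:81 18:324  a_18=455
d|24:{1,2,3,4,6,8,12,24}  Σf=1+4+9+16+36+64+144+576=850

130, 210, 260, 290, 455, 850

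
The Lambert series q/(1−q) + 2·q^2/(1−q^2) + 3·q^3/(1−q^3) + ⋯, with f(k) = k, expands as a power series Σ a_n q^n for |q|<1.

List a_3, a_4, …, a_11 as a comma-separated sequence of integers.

n=3: 3·1 1·3  f→[3+1]=4
q^4  k|4↦f(k): 4:4 2:2 1:1  a_4=7
n=5: 1·5 5·1  f→[1+5]=6
[q^6] f(6)=6,f(3)=3,f(2)=2,f(1)=1 ⇒ 12
[q^7] f(1)=1,f(7)=7 ⇒ 8
n=8: 1·8 2·4 4·2 8·1  f→[1+2+4+8]=15
n=9: 9·1 3·3 1·9  f→[9+3+1]=13
[q^10] f(10)=10,f(5)=5,f(2)=2,f(1)=1 ⇒ 18
d|11:{11,1}  Σf=11+1=12

4, 7, 6, 12, 8, 15, 13, 18, 12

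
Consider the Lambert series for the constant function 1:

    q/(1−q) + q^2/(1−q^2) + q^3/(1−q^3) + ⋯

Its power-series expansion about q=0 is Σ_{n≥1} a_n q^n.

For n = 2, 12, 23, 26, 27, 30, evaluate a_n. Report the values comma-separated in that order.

q^2  k|2↦f(k): 2:1 1:1  a_2=2
n=12: 12·1 6·2 4·3 3·4 2·6 1·12  f→[1+1+1+1+1+1]=6
[q^23] f(23)=1,f(1)=1 ⇒ 2
q^26  k|26↦f(k): 26:1 13:1 2:1 1:1  a_26=4
[q^27] f(1)=1,f(3)=1,f(9)=1,f(27)=1 ⇒ 4
n=30: 1·30 2·15 3·10 5·6 6·5 10·3 15·2 30·1  f→[1+1+1+1+1+1+1+1]=8

2, 6, 2, 4, 4, 8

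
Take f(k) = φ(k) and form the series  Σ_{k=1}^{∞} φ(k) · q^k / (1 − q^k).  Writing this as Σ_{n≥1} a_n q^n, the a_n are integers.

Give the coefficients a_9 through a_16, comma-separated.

[q^9] φ(9)=6,φ(3)=2,φ(1)=1 ⇒ 9
n=10: 10·1 5·2 2·5 1·10  φ→[4+4+1+1]=10
q^11  k|11↦φ(k): 1:1 11:10  a_11=11
d|12:{1,2,3,4,6,12}  Σφ=1+1+2+2+2+4=12
d|13:{13,1}  Σφ=12+1=13
d|14:{1,2,7,14}  Σφ=1+1+6+6=14
n=15: 1·15 3·5 5·3 15·1  φ→[1+2+4+8]=15
q^16  k|16↦φ(k): 1:1 2:1 4:2 8:4 16:8  a_16=16

9, 10, 11, 12, 13, 14, 15, 16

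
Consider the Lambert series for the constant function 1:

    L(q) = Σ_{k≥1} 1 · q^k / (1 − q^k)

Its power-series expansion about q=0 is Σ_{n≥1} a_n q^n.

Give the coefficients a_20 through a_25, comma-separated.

n=20: 20·1 10·2 5·4 4·5 2·10 1·20  f→[1+1+1+1+1+1]=6
q^21  k|21↦f(k): 21:1 7:1 3:1 1:1  a_21=4
n=22: 1·22 2·11 11·2 22·1  f→[1+1+1+1]=4
q^23  k|23↦f(k): 23:1 1:1  a_23=2
[q^24] f(1)=1,f(2)=1,f(3)=1,f(4)=1,f(6)=1,f(8)=1,f(12)=1,f(24)=1 ⇒ 8
[q^25] f(1)=1,f(5)=1,f(25)=1 ⇒ 3

6, 4, 4, 2, 8, 3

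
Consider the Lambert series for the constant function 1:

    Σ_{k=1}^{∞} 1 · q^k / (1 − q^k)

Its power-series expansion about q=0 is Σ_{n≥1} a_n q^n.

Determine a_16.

a_16 = 5

[q^16] f(16)=1,f(8)=1,f(4)=1,f(2)=1,f(1)=1 ⇒ 5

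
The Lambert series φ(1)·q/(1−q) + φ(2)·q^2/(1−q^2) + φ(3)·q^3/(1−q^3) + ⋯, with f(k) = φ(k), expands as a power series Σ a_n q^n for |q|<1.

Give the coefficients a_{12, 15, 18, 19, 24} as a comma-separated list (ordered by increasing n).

q^12  k|12↦φ(k): 12:4 6:2 4:2 3:2 2:1 1:1  a_12=12
n=15: 15·1 5·3 3·5 1·15  φ→[8+4+2+1]=15
q^18  k|18↦φ(k): 18:6 9:6 6:2 3:2 2:1 1:1  a_18=18
d|19:{19,1}  Σφ=18+1=19
q^24  k|24↦φ(k): 24:8 12:4 8:4 6:2 4:2 3:2 2:1 1:1  a_24=24

12, 15, 18, 19, 24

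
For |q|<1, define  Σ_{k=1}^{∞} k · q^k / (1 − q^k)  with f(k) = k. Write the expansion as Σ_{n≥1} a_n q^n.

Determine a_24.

a_24 = 60

n=24: 24·1 12·2 8·3 6·4 4·6 3·8 2·12 1·24  f→[24+12+8+6+4+3+2+1]=60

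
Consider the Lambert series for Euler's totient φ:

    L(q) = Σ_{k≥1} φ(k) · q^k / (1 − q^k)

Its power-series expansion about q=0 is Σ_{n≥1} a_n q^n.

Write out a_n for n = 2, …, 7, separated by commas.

d|2:{2,1}  Σφ=1+1=2
n=3: 3·1 1·3  φ→[2+1]=3
q^4  k|4↦φ(k): 4:2 2:1 1:1  a_4=4
q^5  k|5↦φ(k): 1:1 5:4  a_5=5
n=6: 1·6 2·3 3·2 6·1  φ→[1+1+2+2]=6
q^7  k|7↦φ(k): 7:6 1:1  a_7=7

2, 3, 4, 5, 6, 7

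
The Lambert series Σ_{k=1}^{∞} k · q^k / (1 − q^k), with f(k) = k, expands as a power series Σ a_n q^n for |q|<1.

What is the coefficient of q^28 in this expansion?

a_28 = 56

d|28:{1,2,4,7,14,28}  Σf=1+2+4+7+14+28=56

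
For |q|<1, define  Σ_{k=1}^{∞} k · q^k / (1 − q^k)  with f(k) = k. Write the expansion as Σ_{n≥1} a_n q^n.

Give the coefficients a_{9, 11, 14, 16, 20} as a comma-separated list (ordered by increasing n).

13, 12, 24, 31, 42

[q^9] f(1)=1,f(3)=3,f(9)=9 ⇒ 13
q^11  k|11↦f(k): 11:11 1:1  a_11=12
n=14: 1·14 2·7 7·2 14·1  f→[1+2+7+14]=24
q^16  k|16↦f(k): 16:16 8:8 4:4 2:2 1:1  a_16=31
d|20:{20,10,5,4,2,1}  Σf=20+10+5+4+2+1=42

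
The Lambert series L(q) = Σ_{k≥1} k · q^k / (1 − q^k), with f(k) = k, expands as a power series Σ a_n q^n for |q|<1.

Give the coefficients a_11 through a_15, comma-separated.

12, 28, 14, 24, 24

[q^11] f(1)=1,f(11)=11 ⇒ 12
q^12  k|12↦f(k): 1:1 2:2 3:3 4:4 6:6 12:12  a_12=28
d|13:{1,13}  Σf=1+13=14
d|14:{14,7,2,1}  Σf=14+7+2+1=24
q^15  k|15↦f(k): 15:15 5:5 3:3 1:1  a_15=24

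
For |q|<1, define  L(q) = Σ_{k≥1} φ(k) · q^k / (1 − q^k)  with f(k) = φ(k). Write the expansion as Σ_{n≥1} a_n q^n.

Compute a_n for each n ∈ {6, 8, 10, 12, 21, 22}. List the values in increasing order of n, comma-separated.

n=6: 6·1 3·2 2·3 1·6  φ→[2+2+1+1]=6
d|8:{1,2,4,8}  Σφ=1+1+2+4=8
[q^10] φ(1)=1,φ(2)=1,φ(5)=4,φ(10)=4 ⇒ 10
n=12: 12·1 6·2 4·3 3·4 2·6 1·12  φ→[4+2+2+2+1+1]=12
n=21: 1·21 3·7 7·3 21·1  φ→[1+2+6+12]=21
q^22  k|22↦φ(k): 1:1 2:1 11:10 22:10  a_22=22

6, 8, 10, 12, 21, 22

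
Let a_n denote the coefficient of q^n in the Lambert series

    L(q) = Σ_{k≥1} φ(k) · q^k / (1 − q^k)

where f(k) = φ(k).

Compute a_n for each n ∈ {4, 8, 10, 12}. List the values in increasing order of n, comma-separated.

d|4:{1,2,4}  Σφ=1+1+2=4
n=8: 8·1 4·2 2·4 1·8  φ→[4+2+1+1]=8
q^10  k|10↦φ(k): 1:1 2:1 5:4 10:4  a_10=10
n=12: 1·12 2·6 3·4 4·3 6·2 12·1  φ→[1+1+2+2+2+4]=12

4, 8, 10, 12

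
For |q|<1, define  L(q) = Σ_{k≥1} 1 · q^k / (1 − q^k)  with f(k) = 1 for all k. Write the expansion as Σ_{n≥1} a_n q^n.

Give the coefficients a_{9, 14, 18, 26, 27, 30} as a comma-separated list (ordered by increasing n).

3, 4, 6, 4, 4, 8

[q^9] f(1)=1,f(3)=1,f(9)=1 ⇒ 3
[q^14] f(1)=1,f(2)=1,f(7)=1,f(14)=1 ⇒ 4
[q^18] f(18)=1,f(9)=1,f(6)=1,f(3)=1,f(2)=1,f(1)=1 ⇒ 6
q^26  k|26↦f(k): 1:1 2:1 13:1 26:1  a_26=4
q^27  k|27↦f(k): 27:1 9:1 3:1 1:1  a_27=4
n=30: 30·1 15·2 10·3 6·5 5·6 3·10 2·15 1·30  f→[1+1+1+1+1+1+1+1]=8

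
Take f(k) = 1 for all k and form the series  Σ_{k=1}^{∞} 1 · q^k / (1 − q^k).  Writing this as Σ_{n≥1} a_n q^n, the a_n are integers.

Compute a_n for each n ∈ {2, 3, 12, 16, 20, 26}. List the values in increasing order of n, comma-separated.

2, 2, 6, 5, 6, 4

d|2:{2,1}  Σf=1+1=2
d|3:{3,1}  Σf=1+1=2
[q^12] f(1)=1,f(2)=1,f(3)=1,f(4)=1,f(6)=1,f(12)=1 ⇒ 6
d|16:{16,8,4,2,1}  Σf=1+1+1+1+1=5
d|20:{20,10,5,4,2,1}  Σf=1+1+1+1+1+1=6
q^26  k|26↦f(k): 26:1 13:1 2:1 1:1  a_26=4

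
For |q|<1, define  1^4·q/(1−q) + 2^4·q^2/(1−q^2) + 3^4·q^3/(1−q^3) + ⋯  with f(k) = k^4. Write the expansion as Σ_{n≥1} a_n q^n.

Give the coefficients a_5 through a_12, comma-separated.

q^5  k|5↦f(k): 5:625 1:1  a_5=626
d|6:{6,3,2,1}  Σf=1296+81+16+1=1394
[q^7] f(7)=2401,f(1)=1 ⇒ 2402
q^8  k|8↦f(k): 8:4096 4:256 2:16 1:1  a_8=4369
[q^9] f(1)=1,f(3)=81,f(9)=6561 ⇒ 6643
d|10:{1,2,5,10}  Σf=1+16+625+10000=10642
n=11: 11·1 1·11  f→[14641+1]=14642
d|12:{1,2,3,4,6,12}  Σf=1+16+81+256+1296+20736=22386

626, 1394, 2402, 4369, 6643, 10642, 14642, 22386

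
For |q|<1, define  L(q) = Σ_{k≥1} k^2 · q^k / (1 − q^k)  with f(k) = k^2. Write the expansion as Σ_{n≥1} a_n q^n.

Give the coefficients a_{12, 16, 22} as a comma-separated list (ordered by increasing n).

210, 341, 610

d|12:{12,6,4,3,2,1}  Σf=144+36+16+9+4+1=210
[q^16] f(16)=256,f(8)=64,f(4)=16,f(2)=4,f(1)=1 ⇒ 341
[q^22] f(22)=484,f(11)=121,f(2)=4,f(1)=1 ⇒ 610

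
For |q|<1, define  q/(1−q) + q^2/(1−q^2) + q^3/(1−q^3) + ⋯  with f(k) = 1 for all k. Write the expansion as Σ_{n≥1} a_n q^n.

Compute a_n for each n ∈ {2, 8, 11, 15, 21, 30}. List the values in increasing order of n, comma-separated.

2, 4, 2, 4, 4, 8

[q^2] f(1)=1,f(2)=1 ⇒ 2
[q^8] f(8)=1,f(4)=1,f(2)=1,f(1)=1 ⇒ 4
[q^11] f(1)=1,f(11)=1 ⇒ 2
n=15: 15·1 5·3 3·5 1·15  f→[1+1+1+1]=4
d|21:{21,7,3,1}  Σf=1+1+1+1=4
q^30  k|30↦f(k): 1:1 2:1 3:1 5:1 6:1 10:1 15:1 30:1  a_30=8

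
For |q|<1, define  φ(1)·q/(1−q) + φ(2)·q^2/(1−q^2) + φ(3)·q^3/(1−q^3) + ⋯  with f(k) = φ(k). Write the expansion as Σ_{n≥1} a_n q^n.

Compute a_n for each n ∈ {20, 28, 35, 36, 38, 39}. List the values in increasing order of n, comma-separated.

n=20: 1·20 2·10 4·5 5·4 10·2 20·1  φ→[1+1+2+4+4+8]=20
[q^28] φ(1)=1,φ(2)=1,φ(4)=2,φ(7)=6,φ(14)=6,φ(28)=12 ⇒ 28
n=35: 35·1 7·5 5·7 1·35  φ→[24+6+4+1]=35
n=36: 36·1 18·2 12·3 9·4 6·6 4·9 3·12 2·18 1·36  φ→[12+6+4+6+2+2+2+1+1]=36
[q^38] φ(1)=1,φ(2)=1,φ(19)=18,φ(38)=18 ⇒ 38
n=39: 1·39 3·13 13·3 39·1  φ→[1+2+12+24]=39

20, 28, 35, 36, 38, 39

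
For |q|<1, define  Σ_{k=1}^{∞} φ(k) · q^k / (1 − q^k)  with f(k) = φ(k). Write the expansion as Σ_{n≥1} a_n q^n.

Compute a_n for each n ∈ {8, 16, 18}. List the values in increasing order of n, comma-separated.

q^8  k|8↦φ(k): 8:4 4:2 2:1 1:1  a_8=8
d|16:{1,2,4,8,16}  Σφ=1+1+2+4+8=16
n=18: 18·1 9·2 6·3 3·6 2·9 1·18  φ→[6+6+2+2+1+1]=18

8, 16, 18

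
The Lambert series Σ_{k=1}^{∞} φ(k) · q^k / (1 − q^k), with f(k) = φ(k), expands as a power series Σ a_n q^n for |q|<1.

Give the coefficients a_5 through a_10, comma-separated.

[q^5] φ(1)=1,φ(5)=4 ⇒ 5
[q^6] φ(1)=1,φ(2)=1,φ(3)=2,φ(6)=2 ⇒ 6
q^7  k|7↦φ(k): 7:6 1:1  a_7=7
q^8  k|8↦φ(k): 1:1 2:1 4:2 8:4  a_8=8
d|9:{9,3,1}  Σφ=6+2+1=9
q^10  k|10↦φ(k): 1:1 2:1 5:4 10:4  a_10=10

5, 6, 7, 8, 9, 10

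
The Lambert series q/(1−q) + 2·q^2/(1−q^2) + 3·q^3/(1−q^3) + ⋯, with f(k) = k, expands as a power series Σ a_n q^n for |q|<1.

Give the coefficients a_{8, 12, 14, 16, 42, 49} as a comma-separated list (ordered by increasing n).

d|8:{8,4,2,1}  Σf=8+4+2+1=15
n=12: 1·12 2·6 3·4 4·3 6·2 12·1  f→[1+2+3+4+6+12]=28
[q^14] f(1)=1,f(2)=2,f(7)=7,f(14)=14 ⇒ 24
n=16: 1·16 2·8 4·4 8·2 16·1  f→[1+2+4+8+16]=31
[q^42] f(1)=1,f(2)=2,f(3)=3,f(6)=6,f(7)=7,f(14)=14,f(21)=21,f(42)=42 ⇒ 96
[q^49] f(49)=49,f(7)=7,f(1)=1 ⇒ 57

15, 28, 24, 31, 96, 57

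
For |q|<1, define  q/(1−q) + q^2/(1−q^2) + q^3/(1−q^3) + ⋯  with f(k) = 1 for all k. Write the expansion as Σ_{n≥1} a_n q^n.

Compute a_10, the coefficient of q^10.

n=10: 10·1 5·2 2·5 1·10  f→[1+1+1+1]=4

a_10 = 4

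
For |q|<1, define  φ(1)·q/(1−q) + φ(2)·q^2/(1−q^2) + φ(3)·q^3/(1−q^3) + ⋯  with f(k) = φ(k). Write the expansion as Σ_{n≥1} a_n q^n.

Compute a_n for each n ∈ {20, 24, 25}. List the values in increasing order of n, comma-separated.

[q^20] φ(20)=8,φ(10)=4,φ(5)=4,φ(4)=2,φ(2)=1,φ(1)=1 ⇒ 20
q^24  k|24↦φ(k): 1:1 2:1 3:2 4:2 6:2 8:4 12:4 24:8  a_24=24
[q^25] φ(25)=20,φ(5)=4,φ(1)=1 ⇒ 25

20, 24, 25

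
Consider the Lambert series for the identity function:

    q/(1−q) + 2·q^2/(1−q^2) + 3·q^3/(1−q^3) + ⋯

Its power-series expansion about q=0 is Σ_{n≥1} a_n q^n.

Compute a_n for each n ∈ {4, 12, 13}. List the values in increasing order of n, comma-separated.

7, 28, 14

d|4:{4,2,1}  Σf=4+2+1=7
d|12:{12,6,4,3,2,1}  Σf=12+6+4+3+2+1=28
d|13:{13,1}  Σf=13+1=14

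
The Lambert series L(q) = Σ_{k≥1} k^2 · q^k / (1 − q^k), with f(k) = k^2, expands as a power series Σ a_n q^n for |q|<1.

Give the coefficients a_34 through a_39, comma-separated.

1450, 1300, 1911, 1370, 1810, 1700

q^34  k|34↦f(k): 34:1156 17:289 2:4 1:1  a_34=1450
d|35:{1,5,7,35}  Σf=1+25+49+1225=1300
n=36: 36·1 18·2 12·3 9·4 6·6 4·9 3·12 2·18 1·36  f→[1296+324+144+81+36+16+9+4+1]=1911
[q^37] f(1)=1,f(37)=1369 ⇒ 1370
n=38: 1·38 2·19 19·2 38·1  f→[1+4+361+1444]=1810
[q^39] f(39)=1521,f(13)=169,f(3)=9,f(1)=1 ⇒ 1700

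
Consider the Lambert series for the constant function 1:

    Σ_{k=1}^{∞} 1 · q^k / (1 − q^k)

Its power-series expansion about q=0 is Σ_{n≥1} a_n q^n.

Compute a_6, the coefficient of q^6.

a_6 = 4

n=6: 1·6 2·3 3·2 6·1  f→[1+1+1+1]=4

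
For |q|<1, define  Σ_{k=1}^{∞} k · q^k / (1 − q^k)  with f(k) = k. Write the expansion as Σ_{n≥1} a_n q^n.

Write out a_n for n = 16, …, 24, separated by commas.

q^16  k|16↦f(k): 16:16 8:8 4:4 2:2 1:1  a_16=31
n=17: 17·1 1·17  f→[17+1]=18
[q^18] f(1)=1,f(2)=2,f(3)=3,f(6)=6,f(9)=9,f(18)=18 ⇒ 39
d|19:{19,1}  Σf=19+1=20
q^20  k|20↦f(k): 1:1 2:2 4:4 5:5 10:10 20:20  a_20=42
q^21  k|21↦f(k): 1:1 3:3 7:7 21:21  a_21=32
d|22:{1,2,11,22}  Σf=1+2+11+22=36
d|23:{23,1}  Σf=23+1=24
[q^24] f(1)=1,f(2)=2,f(3)=3,f(4)=4,f(6)=6,f(8)=8,f(12)=12,f(24)=24 ⇒ 60

31, 18, 39, 20, 42, 32, 36, 24, 60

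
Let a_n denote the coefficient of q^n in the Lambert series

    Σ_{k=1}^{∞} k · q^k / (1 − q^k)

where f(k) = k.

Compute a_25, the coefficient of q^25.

a_25 = 31

[q^25] f(25)=25,f(5)=5,f(1)=1 ⇒ 31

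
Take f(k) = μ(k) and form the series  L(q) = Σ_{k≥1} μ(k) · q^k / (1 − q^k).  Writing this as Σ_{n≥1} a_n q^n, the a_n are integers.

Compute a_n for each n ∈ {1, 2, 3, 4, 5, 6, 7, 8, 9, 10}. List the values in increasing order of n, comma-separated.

1, 0, 0, 0, 0, 0, 0, 0, 0, 0

n=1: 1·1  μ→[1]=1
q^2  k|2↦μ(k): 1:1 2:-1  a_2=0
d|3:{3,1}  Σμ=(-1)+1=0
q^4  k|4↦μ(k): 1:1 2:-1 4:0  a_4=0
d|5:{1,5}  Σμ=1+(-1)=0
[q^6] μ(6)=1,μ(3)=-1,μ(2)=-1,μ(1)=1 ⇒ 0
d|7:{7,1}  Σμ=(-1)+1=0
[q^8] μ(1)=1,μ(2)=-1,μ(4)=0,μ(8)=0 ⇒ 0
n=9: 1·9 3·3 9·1  μ→[1+(-1)+0]=0
d|10:{1,2,5,10}  Σμ=1+(-1)+(-1)+1=0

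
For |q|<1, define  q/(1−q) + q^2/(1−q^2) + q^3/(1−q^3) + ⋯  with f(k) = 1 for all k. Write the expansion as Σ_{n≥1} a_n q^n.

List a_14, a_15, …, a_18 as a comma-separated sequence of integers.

d|14:{14,7,2,1}  Σf=1+1+1+1=4
q^15  k|15↦f(k): 15:1 5:1 3:1 1:1  a_15=4
q^16  k|16↦f(k): 16:1 8:1 4:1 2:1 1:1  a_16=5
[q^17] f(17)=1,f(1)=1 ⇒ 2
q^18  k|18↦f(k): 18:1 9:1 6:1 3:1 2:1 1:1  a_18=6

4, 4, 5, 2, 6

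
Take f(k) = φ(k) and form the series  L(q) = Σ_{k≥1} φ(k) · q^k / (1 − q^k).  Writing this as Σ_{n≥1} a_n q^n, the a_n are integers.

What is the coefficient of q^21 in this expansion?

q^21  k|21↦φ(k): 21:12 7:6 3:2 1:1  a_21=21

a_21 = 21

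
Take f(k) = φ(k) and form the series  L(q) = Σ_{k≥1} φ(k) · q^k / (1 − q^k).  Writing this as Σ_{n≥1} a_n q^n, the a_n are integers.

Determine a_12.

q^12  k|12↦φ(k): 12:4 6:2 4:2 3:2 2:1 1:1  a_12=12

a_12 = 12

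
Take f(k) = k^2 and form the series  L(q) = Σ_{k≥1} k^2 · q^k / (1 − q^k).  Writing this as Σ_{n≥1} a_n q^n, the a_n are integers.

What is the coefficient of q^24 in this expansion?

a_24 = 850

q^24  k|24↦f(k): 1:1 2:4 3:9 4:16 6:36 8:64 12:144 24:576  a_24=850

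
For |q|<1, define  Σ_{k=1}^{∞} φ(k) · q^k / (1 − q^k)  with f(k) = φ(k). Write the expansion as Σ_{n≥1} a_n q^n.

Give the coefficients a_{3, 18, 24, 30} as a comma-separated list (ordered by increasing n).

n=3: 1·3 3·1  φ→[1+2]=3
n=18: 18·1 9·2 6·3 3·6 2·9 1·18  φ→[6+6+2+2+1+1]=18
d|24:{24,12,8,6,4,3,2,1}  Σφ=8+4+4+2+2+2+1+1=24
n=30: 30·1 15·2 10·3 6·5 5·6 3·10 2·15 1·30  φ→[8+8+4+2+4+2+1+1]=30

3, 18, 24, 30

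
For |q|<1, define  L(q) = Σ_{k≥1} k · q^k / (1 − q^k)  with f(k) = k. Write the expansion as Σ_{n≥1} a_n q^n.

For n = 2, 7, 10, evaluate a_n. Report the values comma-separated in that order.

3, 8, 18

n=2: 1·2 2·1  f→[1+2]=3
d|7:{1,7}  Σf=1+7=8
d|10:{1,2,5,10}  Σf=1+2+5+10=18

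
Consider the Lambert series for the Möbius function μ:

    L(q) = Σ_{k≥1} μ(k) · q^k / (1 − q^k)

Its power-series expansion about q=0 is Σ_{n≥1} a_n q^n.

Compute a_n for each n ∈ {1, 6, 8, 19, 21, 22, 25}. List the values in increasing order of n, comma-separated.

n=1: 1·1  μ→[1]=1
d|6:{6,3,2,1}  Σμ=1+(-1)+(-1)+1=0
d|8:{1,2,4,8}  Σμ=1+(-1)+0+0=0
n=19: 19·1 1·19  μ→[(-1)+1]=0
q^21  k|21↦μ(k): 21:1 7:-1 3:-1 1:1  a_21=0
n=22: 22·1 11·2 2·11 1·22  μ→[1+(-1)+(-1)+1]=0
[q^25] μ(25)=0,μ(5)=-1,μ(1)=1 ⇒ 0

1, 0, 0, 0, 0, 0, 0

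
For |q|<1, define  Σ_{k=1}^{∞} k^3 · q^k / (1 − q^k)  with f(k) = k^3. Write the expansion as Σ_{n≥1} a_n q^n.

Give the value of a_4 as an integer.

q^4  k|4↦f(k): 4:64 2:8 1:1  a_4=73

a_4 = 73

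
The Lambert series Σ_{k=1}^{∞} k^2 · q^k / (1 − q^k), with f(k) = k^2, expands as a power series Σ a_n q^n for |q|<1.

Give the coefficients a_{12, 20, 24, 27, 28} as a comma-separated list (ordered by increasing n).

q^12  k|12↦f(k): 1:1 2:4 3:9 4:16 6:36 12:144  a_12=210
d|20:{1,2,4,5,10,20}  Σf=1+4+16+25+100+400=546
d|24:{1,2,3,4,6,8,12,24}  Σf=1+4+9+16+36+64+144+576=850
q^27  k|27↦f(k): 1:1 3:9 9:81 27:729  a_27=820
n=28: 1·28 2·14 4·7 7·4 14·2 28·1  f→[1+4+16+49+196+784]=1050

210, 546, 850, 820, 1050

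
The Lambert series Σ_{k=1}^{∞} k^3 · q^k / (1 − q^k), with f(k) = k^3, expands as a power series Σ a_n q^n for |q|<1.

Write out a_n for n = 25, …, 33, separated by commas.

[q^25] f(25)=15625,f(5)=125,f(1)=1 ⇒ 15751
q^26  k|26↦f(k): 26:17576 13:2197 2:8 1:1  a_26=19782
d|27:{1,3,9,27}  Σf=1+27+729+19683=20440
[q^28] f(28)=21952,f(14)=2744,f(7)=343,f(4)=64,f(2)=8,f(1)=1 ⇒ 25112
q^29  k|29↦f(k): 29:24389 1:1  a_29=24390
d|30:{1,2,3,5,6,10,15,30}  Σf=1+8+27+125+216+1000+3375+27000=31752
d|31:{1,31}  Σf=1+29791=29792
[q^32] f(1)=1,f(2)=8,f(4)=64,f(8)=512,f(16)=4096,f(32)=32768 ⇒ 37449
d|33:{33,11,3,1}  Σf=35937+1331+27+1=37296

15751, 19782, 20440, 25112, 24390, 31752, 29792, 37449, 37296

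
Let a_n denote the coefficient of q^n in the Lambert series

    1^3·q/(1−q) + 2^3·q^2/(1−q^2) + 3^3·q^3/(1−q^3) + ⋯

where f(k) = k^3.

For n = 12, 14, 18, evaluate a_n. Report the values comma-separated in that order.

n=12: 12·1 6·2 4·3 3·4 2·6 1·12  f→[1728+216+64+27+8+1]=2044
[q^14] f(14)=2744,f(7)=343,f(2)=8,f(1)=1 ⇒ 3096
n=18: 1·18 2·9 3·6 6·3 9·2 18·1  f→[1+8+27+216+729+5832]=6813

2044, 3096, 6813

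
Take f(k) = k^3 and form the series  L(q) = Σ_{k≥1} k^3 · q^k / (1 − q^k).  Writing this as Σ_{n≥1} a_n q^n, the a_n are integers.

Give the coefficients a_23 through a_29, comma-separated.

n=23: 23·1 1·23  f→[12167+1]=12168
n=24: 24·1 12·2 8·3 6·4 4·6 3·8 2·12 1·24  f→[13824+1728+512+216+64+27+8+1]=16380
n=25: 1·25 5·5 25·1  f→[1+125+15625]=15751
q^26  k|26↦f(k): 26:17576 13:2197 2:8 1:1  a_26=19782
q^27  k|27↦f(k): 1:1 3:27 9:729 27:19683  a_27=20440
q^28  k|28↦f(k): 1:1 2:8 4:64 7:343 14:2744 28:21952  a_28=25112
d|29:{1,29}  Σf=1+24389=24390

12168, 16380, 15751, 19782, 20440, 25112, 24390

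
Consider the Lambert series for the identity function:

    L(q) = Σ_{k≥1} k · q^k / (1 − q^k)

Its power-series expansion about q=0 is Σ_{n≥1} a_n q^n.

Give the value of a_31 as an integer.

n=31: 31·1 1·31  f→[31+1]=32

a_31 = 32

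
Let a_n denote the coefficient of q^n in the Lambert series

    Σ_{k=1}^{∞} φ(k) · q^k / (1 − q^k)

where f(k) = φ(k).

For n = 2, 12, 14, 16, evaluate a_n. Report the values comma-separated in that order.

n=2: 2·1 1·2  φ→[1+1]=2
d|12:{1,2,3,4,6,12}  Σφ=1+1+2+2+2+4=12
[q^14] φ(1)=1,φ(2)=1,φ(7)=6,φ(14)=6 ⇒ 14
[q^16] φ(1)=1,φ(2)=1,φ(4)=2,φ(8)=4,φ(16)=8 ⇒ 16

2, 12, 14, 16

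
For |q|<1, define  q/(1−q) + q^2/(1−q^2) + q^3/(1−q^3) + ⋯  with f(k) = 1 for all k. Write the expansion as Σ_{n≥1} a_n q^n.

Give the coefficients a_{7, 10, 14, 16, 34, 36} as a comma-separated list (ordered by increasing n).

2, 4, 4, 5, 4, 9

q^7  k|7↦f(k): 1:1 7:1  a_7=2
q^10  k|10↦f(k): 1:1 2:1 5:1 10:1  a_10=4
q^14  k|14↦f(k): 1:1 2:1 7:1 14:1  a_14=4
q^16  k|16↦f(k): 1:1 2:1 4:1 8:1 16:1  a_16=5
[q^34] f(1)=1,f(2)=1,f(17)=1,f(34)=1 ⇒ 4
n=36: 1·36 2·18 3·12 4·9 6·6 9·4 12·3 18·2 36·1  f→[1+1+1+1+1+1+1+1+1]=9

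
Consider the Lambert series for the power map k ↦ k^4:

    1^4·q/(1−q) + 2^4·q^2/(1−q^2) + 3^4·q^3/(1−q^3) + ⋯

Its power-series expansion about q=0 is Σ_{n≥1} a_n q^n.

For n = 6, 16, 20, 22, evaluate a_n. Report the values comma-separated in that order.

[q^6] f(6)=1296,f(3)=81,f(2)=16,f(1)=1 ⇒ 1394
[q^16] f(1)=1,f(2)=16,f(4)=256,f(8)=4096,f(16)=65536 ⇒ 69905
q^20  k|20↦f(k): 1:1 2:16 4:256 5:625 10:10000 20:160000  a_20=170898
d|22:{1,2,11,22}  Σf=1+16+14641+234256=248914

1394, 69905, 170898, 248914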